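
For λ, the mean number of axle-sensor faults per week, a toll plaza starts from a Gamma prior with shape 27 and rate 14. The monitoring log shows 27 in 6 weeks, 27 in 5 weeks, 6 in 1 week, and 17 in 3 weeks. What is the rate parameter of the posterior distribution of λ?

29

Total count: 27 + 27 + 6 + 17 = 77.
Total exposure: 6 + 5 + 1 + 3 = 15 weeks.
Conjugate update: add total count to the shape and total exposure to the rate, giving Gamma(104, 29).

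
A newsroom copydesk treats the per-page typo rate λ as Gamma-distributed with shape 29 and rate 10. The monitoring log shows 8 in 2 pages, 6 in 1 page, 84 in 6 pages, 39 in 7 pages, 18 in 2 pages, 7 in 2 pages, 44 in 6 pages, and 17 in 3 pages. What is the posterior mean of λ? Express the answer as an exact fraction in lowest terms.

84/13

Total count: 8 + 6 + 84 + 39 + 18 + 7 + 44 + 17 = 223.
Total exposure: 2 + 1 + 6 + 7 + 2 + 2 + 6 + 3 = 29 pages.
By Gamma–Poisson conjugacy, the posterior is Gamma(α + Σx, β + Σt) = Gamma(29 + 223, 10 + 29) = Gamma(252, 39).
Posterior mean = α'/β' = 252/39 = 84/13.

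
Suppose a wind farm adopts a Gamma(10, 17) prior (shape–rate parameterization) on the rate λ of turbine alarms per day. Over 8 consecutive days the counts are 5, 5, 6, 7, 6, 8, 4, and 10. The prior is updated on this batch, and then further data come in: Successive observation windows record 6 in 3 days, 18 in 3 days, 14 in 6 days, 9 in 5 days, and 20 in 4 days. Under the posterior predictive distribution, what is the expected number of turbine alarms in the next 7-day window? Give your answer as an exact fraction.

448/23

Total count: 5 + 5 + 6 + 7 + 6 + 8 + 4 + 10 = 51.
Total exposure: 8 days.
After the first batch: Gamma(10 + 51, 17 + 8) = Gamma(61, 25).
Total count: 6 + 18 + 14 + 9 + 20 = 67.
Total exposure: 3 + 3 + 6 + 5 + 4 = 21 days.
After the second batch: Gamma(61 + 67, 25 + 21) = Gamma(128, 46).
Predictive mean over a 7-day window = T·E[λ|data] = 7·128/46 = 448/23.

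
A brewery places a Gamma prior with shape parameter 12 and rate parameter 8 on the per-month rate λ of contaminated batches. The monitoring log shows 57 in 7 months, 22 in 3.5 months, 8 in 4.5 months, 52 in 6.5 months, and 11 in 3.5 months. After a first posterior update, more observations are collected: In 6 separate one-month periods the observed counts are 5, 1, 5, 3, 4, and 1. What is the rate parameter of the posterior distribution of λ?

Total count: 57 + 22 + 8 + 52 + 11 = 150.
Total exposure: 7 + 3.5 + 4.5 + 6.5 + 3.5 = 25 months.
After the first batch: Gamma(12 + 150, 8 + 25) = Gamma(162, 33).
Total count: 5 + 1 + 5 + 3 + 4 + 1 = 19.
Total exposure: 6 months.
After the second batch: Gamma(162 + 19, 33 + 6) = Gamma(181, 39).

39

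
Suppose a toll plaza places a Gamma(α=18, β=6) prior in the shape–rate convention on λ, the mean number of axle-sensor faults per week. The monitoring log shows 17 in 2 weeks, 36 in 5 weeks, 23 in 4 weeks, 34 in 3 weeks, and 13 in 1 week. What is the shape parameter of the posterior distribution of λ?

141

Total count: 17 + 36 + 23 + 34 + 13 = 123.
Total exposure: 2 + 5 + 4 + 3 + 1 = 15 weeks.
The Gamma prior is conjugate for the Poisson rate, so λ | data ~ Gamma(18+123, 6+15) = Gamma(141, 21).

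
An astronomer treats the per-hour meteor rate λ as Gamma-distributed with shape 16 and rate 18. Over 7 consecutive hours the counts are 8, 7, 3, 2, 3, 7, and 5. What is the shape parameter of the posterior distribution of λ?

51

Total count: 8 + 7 + 3 + 2 + 3 + 7 + 5 = 35.
Total exposure: 7 hours.
The Gamma prior is conjugate for the Poisson rate, so λ | data ~ Gamma(16+35, 18+7) = Gamma(51, 25).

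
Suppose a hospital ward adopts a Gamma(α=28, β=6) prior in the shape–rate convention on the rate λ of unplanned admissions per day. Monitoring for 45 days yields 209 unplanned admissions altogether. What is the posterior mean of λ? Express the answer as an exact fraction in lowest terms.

79/17

Total count 209 over total exposure 45 days.
Conjugate update: add total count to the shape and total exposure to the rate, giving Gamma(237, 51).
Posterior mean = α'/β' = 237/51 = 79/17.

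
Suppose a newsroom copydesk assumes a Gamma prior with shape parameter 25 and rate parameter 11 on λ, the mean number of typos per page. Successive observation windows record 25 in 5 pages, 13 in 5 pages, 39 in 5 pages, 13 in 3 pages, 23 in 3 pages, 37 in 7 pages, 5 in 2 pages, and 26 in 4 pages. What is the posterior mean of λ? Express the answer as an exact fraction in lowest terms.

206/45

Total count: 25 + 13 + 39 + 13 + 23 + 37 + 5 + 26 = 181.
Total exposure: 5 + 5 + 5 + 3 + 3 + 7 + 2 + 4 = 34 pages.
Conjugate update: add total count to the shape and total exposure to the rate, giving Gamma(206, 45).
Posterior mean = α'/β' = 206/45.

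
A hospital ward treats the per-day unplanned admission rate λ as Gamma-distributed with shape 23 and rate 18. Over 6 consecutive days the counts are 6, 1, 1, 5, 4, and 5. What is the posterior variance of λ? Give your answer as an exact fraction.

5/64

Total count: 6 + 1 + 1 + 5 + 4 + 5 = 22.
Total exposure: 6 days.
By Gamma–Poisson conjugacy, the posterior is Gamma(α + Σx, β + Σt) = Gamma(23 + 22, 18 + 6) = Gamma(45, 24).
Posterior variance = α'/β'² = 45/576 = 5/64.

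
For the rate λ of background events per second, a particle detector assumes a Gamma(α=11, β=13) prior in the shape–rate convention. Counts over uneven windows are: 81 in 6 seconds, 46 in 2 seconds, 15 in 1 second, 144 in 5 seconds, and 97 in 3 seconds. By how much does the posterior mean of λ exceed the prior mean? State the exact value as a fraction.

Total count: 81 + 46 + 15 + 144 + 97 = 383.
Total exposure: 6 + 2 + 1 + 5 + 3 = 17 seconds.
By Gamma–Poisson conjugacy, the posterior is Gamma(α + Σx, β + Σt) = Gamma(11 + 383, 13 + 17) = Gamma(394, 30).
Posterior mean = 394/30 = 197/15; prior mean = 11/13 = 11/13. Difference = 197/15 − 11/13 = 2396/195.

2396/195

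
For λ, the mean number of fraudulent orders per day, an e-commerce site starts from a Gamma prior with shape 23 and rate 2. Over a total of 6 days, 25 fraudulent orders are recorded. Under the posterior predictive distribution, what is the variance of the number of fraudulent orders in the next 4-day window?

Total count 25 over total exposure 6 days.
The Gamma prior is conjugate for the Poisson rate, so λ | data ~ Gamma(23+25, 2+6) = Gamma(48, 8).
The posterior predictive for a window of length T is Negative Binomial with variance T·α'·(β'+T)/β'² = 4·48·12/64 = 36.

36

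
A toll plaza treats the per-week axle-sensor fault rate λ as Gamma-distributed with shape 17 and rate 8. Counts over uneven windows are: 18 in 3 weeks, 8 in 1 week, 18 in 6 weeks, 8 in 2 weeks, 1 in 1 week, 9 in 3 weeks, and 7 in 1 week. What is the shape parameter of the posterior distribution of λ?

86

Total count: 18 + 8 + 18 + 8 + 1 + 9 + 7 = 69.
Total exposure: 3 + 1 + 6 + 2 + 1 + 3 + 1 = 17 weeks.
By Gamma–Poisson conjugacy, the posterior is Gamma(α + Σx, β + Σt) = Gamma(17 + 69, 8 + 17) = Gamma(86, 25).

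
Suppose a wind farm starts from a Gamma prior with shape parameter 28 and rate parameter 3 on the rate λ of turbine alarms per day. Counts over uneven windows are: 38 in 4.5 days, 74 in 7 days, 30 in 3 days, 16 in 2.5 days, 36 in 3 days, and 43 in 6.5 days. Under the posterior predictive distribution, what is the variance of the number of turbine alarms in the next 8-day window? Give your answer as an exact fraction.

318000/3481

Total count: 38 + 74 + 30 + 16 + 36 + 43 = 237.
Total exposure: 4.5 + 7 + 3 + 2.5 + 3 + 6.5 = 26.5 days.
Posterior: α' = 28 + 237 = 265, β' = 3 + 26.5 = 59/2.
The posterior predictive for a window of length T is Negative Binomial with variance T·α'·(β'+T)/β'² = 8·265·(75/2)/(3481/4) = 318000/3481.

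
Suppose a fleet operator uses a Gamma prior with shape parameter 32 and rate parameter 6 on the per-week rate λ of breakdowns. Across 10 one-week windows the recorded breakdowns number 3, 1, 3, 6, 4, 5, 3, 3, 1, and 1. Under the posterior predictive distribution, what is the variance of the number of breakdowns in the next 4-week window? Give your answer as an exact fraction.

155/8

Total count: 3 + 1 + 3 + 6 + 4 + 5 + 3 + 3 + 1 + 1 = 30.
Total exposure: 10 weeks.
Posterior: α' = 32 + 30 = 62, β' = 6 + 10 = 16.
The posterior predictive for a window of length T is Negative Binomial with variance T·α'·(β'+T)/β'² = 4·62·20/256 = 155/8.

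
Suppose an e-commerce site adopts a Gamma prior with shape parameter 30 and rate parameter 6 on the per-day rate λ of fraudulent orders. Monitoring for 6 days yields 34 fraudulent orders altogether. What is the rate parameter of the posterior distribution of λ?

Total count 34 over total exposure 6 days.
Conjugate update: add total count to the shape and total exposure to the rate, giving Gamma(64, 12).

12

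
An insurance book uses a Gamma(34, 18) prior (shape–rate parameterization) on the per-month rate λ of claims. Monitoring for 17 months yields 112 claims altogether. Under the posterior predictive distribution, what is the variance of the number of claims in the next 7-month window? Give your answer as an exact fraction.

876/25

Total count 112 over total exposure 17 months.
Conjugate update: add total count to the shape and total exposure to the rate, giving Gamma(146, 35).
The posterior predictive for a window of length T is Negative Binomial with variance T·α'·(β'+T)/β'² = 7·146·42/1225 = 876/25.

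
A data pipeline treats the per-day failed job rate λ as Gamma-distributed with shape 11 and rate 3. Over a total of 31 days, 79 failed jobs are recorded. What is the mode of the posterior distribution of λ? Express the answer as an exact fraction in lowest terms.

89/34

Total count 79 over total exposure 31 days.
By Gamma–Poisson conjugacy, the posterior is Gamma(α + Σx, β + Σt) = Gamma(11 + 79, 3 + 31) = Gamma(90, 34).
Posterior mode = (α'−1)/β' = 89/34.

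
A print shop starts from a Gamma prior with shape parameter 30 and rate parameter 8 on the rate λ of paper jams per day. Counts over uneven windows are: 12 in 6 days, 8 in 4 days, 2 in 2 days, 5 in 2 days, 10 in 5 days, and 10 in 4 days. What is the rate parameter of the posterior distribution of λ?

Total count: 12 + 8 + 2 + 5 + 10 + 10 = 47.
Total exposure: 6 + 4 + 2 + 2 + 5 + 4 = 23 days.
Posterior: α' = 30 + 47 = 77, β' = 8 + 23 = 31.

31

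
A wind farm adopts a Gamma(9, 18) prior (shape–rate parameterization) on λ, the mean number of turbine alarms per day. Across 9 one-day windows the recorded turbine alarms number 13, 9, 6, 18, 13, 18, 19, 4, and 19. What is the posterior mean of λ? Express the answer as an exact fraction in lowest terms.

Total count: 13 + 9 + 6 + 18 + 13 + 18 + 19 + 4 + 19 = 119.
Total exposure: 9 days.
Gamma(α, β) with Poisson data over total exposure Σt gives posterior Gamma(α+Σx, β+Σt) = Gamma(128, 27).
Posterior mean = α'/β' = 128/27.

128/27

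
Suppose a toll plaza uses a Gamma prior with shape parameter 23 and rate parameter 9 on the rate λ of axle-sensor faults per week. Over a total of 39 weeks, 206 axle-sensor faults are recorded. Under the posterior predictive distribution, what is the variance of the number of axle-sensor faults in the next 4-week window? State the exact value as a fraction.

2977/144

Total count 206 over total exposure 39 weeks.
Conjugate update: add total count to the shape and total exposure to the rate, giving Gamma(229, 48).
The posterior predictive for a window of length T is Negative Binomial with variance T·α'·(β'+T)/β'² = 4·229·52/2304 = 2977/144.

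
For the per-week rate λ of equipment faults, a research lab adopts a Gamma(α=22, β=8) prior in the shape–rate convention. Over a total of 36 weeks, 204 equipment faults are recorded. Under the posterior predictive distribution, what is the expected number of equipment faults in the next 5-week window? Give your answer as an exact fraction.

Total count 204 over total exposure 36 weeks.
By Gamma–Poisson conjugacy, the posterior is Gamma(α + Σx, β + Σt) = Gamma(22 + 204, 8 + 36) = Gamma(226, 44).
Predictive mean over a 5-week window = T·E[λ|data] = 5·226/44 = 565/22.

565/22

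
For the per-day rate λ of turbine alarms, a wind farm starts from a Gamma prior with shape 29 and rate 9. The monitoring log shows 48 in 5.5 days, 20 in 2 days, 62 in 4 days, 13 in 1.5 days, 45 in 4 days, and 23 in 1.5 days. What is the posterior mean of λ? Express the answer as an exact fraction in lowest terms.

Total count: 48 + 20 + 62 + 13 + 45 + 23 = 211.
Total exposure: 5.5 + 2 + 4 + 1.5 + 4 + 1.5 = 18.5 days.
Posterior: α' = 29 + 211 = 240, β' = 9 + 18.5 = 55/2.
Posterior mean = α'/β' = 240/(55/2) = 96/11.

96/11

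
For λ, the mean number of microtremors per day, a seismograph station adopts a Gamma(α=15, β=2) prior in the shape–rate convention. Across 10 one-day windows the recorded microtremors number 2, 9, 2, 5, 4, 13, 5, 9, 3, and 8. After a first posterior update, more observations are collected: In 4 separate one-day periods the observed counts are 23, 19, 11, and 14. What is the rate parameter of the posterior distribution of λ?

Total count: 2 + 9 + 2 + 5 + 4 + 13 + 5 + 9 + 3 + 8 = 60.
Total exposure: 10 days.
After the first batch: Gamma(15 + 60, 2 + 10) = Gamma(75, 12).
Total count: 23 + 19 + 11 + 14 = 67.
Total exposure: 4 days.
After the second batch: Gamma(75 + 67, 12 + 4) = Gamma(142, 16).

16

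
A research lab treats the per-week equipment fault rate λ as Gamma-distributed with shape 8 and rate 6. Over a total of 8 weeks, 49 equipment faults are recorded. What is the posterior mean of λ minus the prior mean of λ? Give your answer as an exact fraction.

Total count 49 over total exposure 8 weeks.
Posterior: α' = 8 + 49 = 57, β' = 6 + 8 = 14.
Posterior mean = 57/14 = 57/14; prior mean = 8/6 = 4/3. Difference = 57/14 − 4/3 = 115/42.

115/42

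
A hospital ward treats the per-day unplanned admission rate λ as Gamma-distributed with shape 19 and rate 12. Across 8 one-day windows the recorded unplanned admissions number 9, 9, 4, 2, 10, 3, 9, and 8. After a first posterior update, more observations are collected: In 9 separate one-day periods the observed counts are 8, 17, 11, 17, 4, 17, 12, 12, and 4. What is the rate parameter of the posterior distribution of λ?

29

Total count: 9 + 9 + 4 + 2 + 10 + 3 + 9 + 8 = 54.
Total exposure: 8 days.
After the first batch: Gamma(19 + 54, 12 + 8) = Gamma(73, 20).
Total count: 8 + 17 + 11 + 17 + 4 + 17 + 12 + 12 + 4 = 102.
Total exposure: 9 days.
After the second batch: Gamma(73 + 102, 20 + 9) = Gamma(175, 29).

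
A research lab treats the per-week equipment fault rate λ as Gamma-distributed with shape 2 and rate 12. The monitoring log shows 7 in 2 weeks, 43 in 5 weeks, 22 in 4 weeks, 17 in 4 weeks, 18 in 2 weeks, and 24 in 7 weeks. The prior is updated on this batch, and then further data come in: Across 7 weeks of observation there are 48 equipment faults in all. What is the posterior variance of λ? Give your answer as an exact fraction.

Total count: 7 + 43 + 22 + 17 + 18 + 24 = 131.
Total exposure: 2 + 5 + 4 + 4 + 2 + 7 = 24 weeks.
After the first batch: Gamma(2 + 131, 12 + 24) = Gamma(133, 36).
Total count 48 over total exposure 7 weeks.
After the second batch: Gamma(133 + 48, 36 + 7) = Gamma(181, 43).
Posterior variance = α'/β'² = 181/1849.

181/1849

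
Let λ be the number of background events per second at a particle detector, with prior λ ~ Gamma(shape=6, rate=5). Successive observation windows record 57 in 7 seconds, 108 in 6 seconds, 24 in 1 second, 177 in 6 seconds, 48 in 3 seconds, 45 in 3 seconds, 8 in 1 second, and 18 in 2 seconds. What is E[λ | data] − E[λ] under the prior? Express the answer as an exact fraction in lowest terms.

2251/170

Total count: 57 + 108 + 24 + 177 + 48 + 45 + 8 + 18 = 485.
Total exposure: 7 + 6 + 1 + 6 + 3 + 3 + 1 + 2 = 29 seconds.
Conjugate update: add total count to the shape and total exposure to the rate, giving Gamma(491, 34).
Posterior mean = 491/34 = 491/34; prior mean = 6/5 = 6/5. Difference = 491/34 − 6/5 = 2251/170.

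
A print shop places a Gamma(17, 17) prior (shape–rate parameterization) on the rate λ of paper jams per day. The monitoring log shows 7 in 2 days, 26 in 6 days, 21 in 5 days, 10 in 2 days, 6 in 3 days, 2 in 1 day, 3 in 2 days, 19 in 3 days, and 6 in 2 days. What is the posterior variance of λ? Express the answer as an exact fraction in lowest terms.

Total count: 7 + 26 + 21 + 10 + 6 + 2 + 3 + 19 + 6 = 100.
Total exposure: 2 + 6 + 5 + 2 + 3 + 1 + 2 + 3 + 2 = 26 days.
Gamma(α, β) with Poisson data over total exposure Σt gives posterior Gamma(α+Σx, β+Σt) = Gamma(117, 43).
Posterior variance = α'/β'² = 117/1849.

117/1849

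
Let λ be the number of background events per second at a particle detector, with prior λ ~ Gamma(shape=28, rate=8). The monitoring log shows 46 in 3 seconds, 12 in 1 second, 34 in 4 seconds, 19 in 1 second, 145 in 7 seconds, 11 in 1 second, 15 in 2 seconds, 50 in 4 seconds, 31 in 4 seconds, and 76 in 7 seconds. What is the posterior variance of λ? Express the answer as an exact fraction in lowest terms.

467/1764

Total count: 46 + 12 + 34 + 19 + 145 + 11 + 15 + 50 + 31 + 76 = 439.
Total exposure: 3 + 1 + 4 + 1 + 7 + 1 + 2 + 4 + 4 + 7 = 34 seconds.
Conjugate update: add total count to the shape and total exposure to the rate, giving Gamma(467, 42).
Posterior variance = α'/β'² = 467/1764.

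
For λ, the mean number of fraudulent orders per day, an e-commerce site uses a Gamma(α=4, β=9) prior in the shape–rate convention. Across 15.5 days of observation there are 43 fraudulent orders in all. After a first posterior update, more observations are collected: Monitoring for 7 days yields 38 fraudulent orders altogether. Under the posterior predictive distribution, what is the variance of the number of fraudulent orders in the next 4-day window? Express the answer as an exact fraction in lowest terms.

Total count 43 over total exposure 15.5 days.
After the first batch: Gamma(4 + 43, 9 + 15.5) = Gamma(47, 49/2).
Total count 38 over total exposure 7 days.
After the second batch: Gamma(47 + 38, 49/2 + 7) = Gamma(85, 63/2).
The posterior predictive for a window of length T is Negative Binomial with variance T·α'·(β'+T)/β'² = 4·85·(71/2)/(3969/4) = 48280/3969.

48280/3969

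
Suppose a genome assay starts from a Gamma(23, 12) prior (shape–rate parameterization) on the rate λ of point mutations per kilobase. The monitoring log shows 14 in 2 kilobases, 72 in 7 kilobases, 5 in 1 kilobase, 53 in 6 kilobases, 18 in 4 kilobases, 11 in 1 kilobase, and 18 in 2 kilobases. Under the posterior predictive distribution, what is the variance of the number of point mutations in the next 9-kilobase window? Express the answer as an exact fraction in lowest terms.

Total count: 14 + 72 + 5 + 53 + 18 + 11 + 18 = 191.
Total exposure: 2 + 7 + 1 + 6 + 4 + 1 + 2 = 23 kilobases.
The Gamma prior is conjugate for the Poisson rate, so λ | data ~ Gamma(23+191, 12+23) = Gamma(214, 35).
The posterior predictive for a window of length T is Negative Binomial with variance T·α'·(β'+T)/β'² = 9·214·44/1225 = 84744/1225.

84744/1225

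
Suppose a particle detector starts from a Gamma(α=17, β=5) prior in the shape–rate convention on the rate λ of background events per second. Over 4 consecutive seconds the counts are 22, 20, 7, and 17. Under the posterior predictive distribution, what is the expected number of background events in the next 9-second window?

83

Total count: 22 + 20 + 7 + 17 = 66.
Total exposure: 4 seconds.
Conjugate update: add total count to the shape and total exposure to the rate, giving Gamma(83, 9).
Predictive mean over a 9-second window = T·E[λ|data] = 9·83/9 = 83.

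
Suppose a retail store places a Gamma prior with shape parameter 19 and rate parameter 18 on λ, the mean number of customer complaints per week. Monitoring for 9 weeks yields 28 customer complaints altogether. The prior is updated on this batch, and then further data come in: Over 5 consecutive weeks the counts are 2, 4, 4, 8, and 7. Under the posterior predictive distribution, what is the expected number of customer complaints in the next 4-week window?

Total count 28 over total exposure 9 weeks.
After the first batch: Gamma(19 + 28, 18 + 9) = Gamma(47, 27).
Total count: 2 + 4 + 4 + 8 + 7 = 25.
Total exposure: 5 weeks.
After the second batch: Gamma(47 + 25, 27 + 5) = Gamma(72, 32).
Predictive mean over a 4-week window = T·E[λ|data] = 4·72/32 = 9.

9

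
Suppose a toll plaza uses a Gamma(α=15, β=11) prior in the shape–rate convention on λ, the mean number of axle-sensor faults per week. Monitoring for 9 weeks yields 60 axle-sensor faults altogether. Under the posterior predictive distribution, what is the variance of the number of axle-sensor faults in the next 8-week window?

Total count 60 over total exposure 9 weeks.
Gamma(α, β) with Poisson data over total exposure Σt gives posterior Gamma(α+Σx, β+Σt) = Gamma(75, 20).
The posterior predictive for a window of length T is Negative Binomial with variance T·α'·(β'+T)/β'² = 8·75·28/400 = 42.

42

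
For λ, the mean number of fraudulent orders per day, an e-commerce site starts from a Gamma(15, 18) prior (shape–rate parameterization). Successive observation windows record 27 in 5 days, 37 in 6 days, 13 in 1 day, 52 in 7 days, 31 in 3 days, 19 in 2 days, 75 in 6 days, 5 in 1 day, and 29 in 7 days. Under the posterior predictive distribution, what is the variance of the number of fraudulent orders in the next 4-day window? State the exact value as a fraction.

4545/196

Total count: 27 + 37 + 13 + 52 + 31 + 19 + 75 + 5 + 29 = 288.
Total exposure: 5 + 6 + 1 + 7 + 3 + 2 + 6 + 1 + 7 = 38 days.
Conjugate update: add total count to the shape and total exposure to the rate, giving Gamma(303, 56).
The posterior predictive for a window of length T is Negative Binomial with variance T·α'·(β'+T)/β'² = 4·303·60/3136 = 4545/196.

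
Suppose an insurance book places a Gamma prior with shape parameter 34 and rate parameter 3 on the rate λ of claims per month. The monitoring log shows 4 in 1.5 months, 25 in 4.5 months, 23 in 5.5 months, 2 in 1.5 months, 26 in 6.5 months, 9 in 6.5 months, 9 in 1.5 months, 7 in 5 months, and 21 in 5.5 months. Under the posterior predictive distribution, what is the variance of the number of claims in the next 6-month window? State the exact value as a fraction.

45120/1681

Total count: 4 + 25 + 23 + 2 + 26 + 9 + 9 + 7 + 21 = 126.
Total exposure: 1.5 + 4.5 + 5.5 + 1.5 + 6.5 + 6.5 + 1.5 + 5 + 5.5 = 38 months.
The Gamma prior is conjugate for the Poisson rate, so λ | data ~ Gamma(34+126, 3+38) = Gamma(160, 41).
The posterior predictive for a window of length T is Negative Binomial with variance T·α'·(β'+T)/β'² = 6·160·47/1681 = 45120/1681.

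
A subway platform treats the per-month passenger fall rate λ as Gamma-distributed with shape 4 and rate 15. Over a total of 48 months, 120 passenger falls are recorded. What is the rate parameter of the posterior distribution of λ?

63

Total count 120 over total exposure 48 months.
Gamma(α, β) with Poisson data over total exposure Σt gives posterior Gamma(α+Σx, β+Σt) = Gamma(124, 63).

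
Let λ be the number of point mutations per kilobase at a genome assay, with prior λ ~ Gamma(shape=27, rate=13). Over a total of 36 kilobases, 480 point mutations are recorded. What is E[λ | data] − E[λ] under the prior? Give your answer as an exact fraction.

Total count 480 over total exposure 36 kilobases.
The Gamma prior is conjugate for the Poisson rate, so λ | data ~ Gamma(27+480, 13+36) = Gamma(507, 49).
Posterior mean = 507/49 = 507/49; prior mean = 27/13 = 27/13. Difference = 507/49 − 27/13 = 5268/637.

5268/637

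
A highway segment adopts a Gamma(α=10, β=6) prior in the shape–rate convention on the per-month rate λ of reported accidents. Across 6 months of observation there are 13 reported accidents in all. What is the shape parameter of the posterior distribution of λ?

Total count 13 over total exposure 6 months.
Posterior: α' = 10 + 13 = 23, β' = 6 + 6 = 12.

23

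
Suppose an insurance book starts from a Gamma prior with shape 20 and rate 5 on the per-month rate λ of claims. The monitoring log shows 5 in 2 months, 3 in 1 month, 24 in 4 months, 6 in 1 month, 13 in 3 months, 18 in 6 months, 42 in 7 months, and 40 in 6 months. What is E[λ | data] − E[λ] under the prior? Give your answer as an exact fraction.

Total count: 5 + 3 + 24 + 6 + 13 + 18 + 42 + 40 = 151.
Total exposure: 2 + 1 + 4 + 1 + 3 + 6 + 7 + 6 = 30 months.
Gamma(α, β) with Poisson data over total exposure Σt gives posterior Gamma(α+Σx, β+Σt) = Gamma(171, 35).
Posterior mean = 171/35 = 171/35; prior mean = 20/5 = 4. Difference = 171/35 − 4 = 31/35.

31/35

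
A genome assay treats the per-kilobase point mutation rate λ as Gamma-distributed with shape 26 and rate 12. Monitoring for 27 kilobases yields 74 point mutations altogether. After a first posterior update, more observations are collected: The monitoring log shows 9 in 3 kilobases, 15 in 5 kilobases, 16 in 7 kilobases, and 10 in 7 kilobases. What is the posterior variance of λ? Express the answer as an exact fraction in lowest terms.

Total count 74 over total exposure 27 kilobases.
After the first batch: Gamma(26 + 74, 12 + 27) = Gamma(100, 39).
Total count: 9 + 15 + 16 + 10 = 50.
Total exposure: 3 + 5 + 7 + 7 = 22 kilobases.
After the second batch: Gamma(100 + 50, 39 + 22) = Gamma(150, 61).
Posterior variance = α'/β'² = 150/3721.

150/3721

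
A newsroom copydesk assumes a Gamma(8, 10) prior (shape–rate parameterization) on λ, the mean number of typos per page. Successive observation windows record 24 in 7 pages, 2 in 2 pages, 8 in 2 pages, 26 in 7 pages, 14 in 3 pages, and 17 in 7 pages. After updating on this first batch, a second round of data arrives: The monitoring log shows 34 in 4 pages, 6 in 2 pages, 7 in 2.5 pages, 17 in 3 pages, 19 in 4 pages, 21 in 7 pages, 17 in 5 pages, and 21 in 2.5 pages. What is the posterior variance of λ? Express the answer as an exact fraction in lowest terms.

241/4624

Total count: 24 + 2 + 8 + 26 + 14 + 17 = 91.
Total exposure: 7 + 2 + 2 + 7 + 3 + 7 = 28 pages.
After the first batch: Gamma(8 + 91, 10 + 28) = Gamma(99, 38).
Total count: 34 + 6 + 7 + 17 + 19 + 21 + 17 + 21 = 142.
Total exposure: 4 + 2 + 2.5 + 3 + 4 + 7 + 5 + 2.5 = 30 pages.
After the second batch: Gamma(99 + 142, 38 + 30) = Gamma(241, 68).
Posterior variance = α'/β'² = 241/4624.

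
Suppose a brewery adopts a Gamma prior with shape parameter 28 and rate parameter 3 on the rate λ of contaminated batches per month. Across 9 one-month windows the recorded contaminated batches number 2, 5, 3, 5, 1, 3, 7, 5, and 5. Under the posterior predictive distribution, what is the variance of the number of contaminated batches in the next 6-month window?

48

Total count: 2 + 5 + 3 + 5 + 1 + 3 + 7 + 5 + 5 = 36.
Total exposure: 9 months.
Gamma(α, β) with Poisson data over total exposure Σt gives posterior Gamma(α+Σx, β+Σt) = Gamma(64, 12).
The posterior predictive for a window of length T is Negative Binomial with variance T·α'·(β'+T)/β'² = 6·64·18/144 = 48.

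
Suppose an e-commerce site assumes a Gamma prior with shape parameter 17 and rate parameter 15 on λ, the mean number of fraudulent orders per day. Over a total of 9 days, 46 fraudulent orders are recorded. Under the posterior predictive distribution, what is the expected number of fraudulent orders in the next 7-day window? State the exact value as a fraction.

147/8

Total count 46 over total exposure 9 days.
Posterior: α' = 17 + 46 = 63, β' = 15 + 9 = 24.
Predictive mean over a 7-day window = T·E[λ|data] = 7·63/24 = 147/8.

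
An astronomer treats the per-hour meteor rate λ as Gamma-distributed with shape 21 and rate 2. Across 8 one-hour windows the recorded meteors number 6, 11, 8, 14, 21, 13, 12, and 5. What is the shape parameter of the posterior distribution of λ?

Total count: 6 + 11 + 8 + 14 + 21 + 13 + 12 + 5 = 90.
Total exposure: 8 hours.
By Gamma–Poisson conjugacy, the posterior is Gamma(α + Σx, β + Σt) = Gamma(21 + 90, 2 + 8) = Gamma(111, 10).

111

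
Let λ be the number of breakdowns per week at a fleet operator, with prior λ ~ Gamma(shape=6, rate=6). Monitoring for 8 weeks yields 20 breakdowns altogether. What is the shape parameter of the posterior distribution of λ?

26

Total count 20 over total exposure 8 weeks.
Gamma(α, β) with Poisson data over total exposure Σt gives posterior Gamma(α+Σx, β+Σt) = Gamma(26, 14).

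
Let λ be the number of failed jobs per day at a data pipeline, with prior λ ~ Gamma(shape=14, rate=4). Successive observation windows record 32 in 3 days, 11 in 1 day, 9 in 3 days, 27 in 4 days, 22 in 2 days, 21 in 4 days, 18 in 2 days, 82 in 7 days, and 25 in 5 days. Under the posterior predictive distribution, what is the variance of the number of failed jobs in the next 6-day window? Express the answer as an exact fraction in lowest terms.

Total count: 32 + 11 + 9 + 27 + 22 + 21 + 18 + 82 + 25 = 247.
Total exposure: 3 + 1 + 3 + 4 + 2 + 4 + 2 + 7 + 5 = 31 days.
By Gamma–Poisson conjugacy, the posterior is Gamma(α + Σx, β + Σt) = Gamma(14 + 247, 4 + 31) = Gamma(261, 35).
The posterior predictive for a window of length T is Negative Binomial with variance T·α'·(β'+T)/β'² = 6·261·41/1225 = 64206/1225.

64206/1225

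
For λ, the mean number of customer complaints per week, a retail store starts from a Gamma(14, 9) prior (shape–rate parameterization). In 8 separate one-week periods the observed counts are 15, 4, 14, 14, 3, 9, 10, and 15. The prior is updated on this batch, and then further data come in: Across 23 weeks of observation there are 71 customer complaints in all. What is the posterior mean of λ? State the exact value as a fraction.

Total count: 15 + 4 + 14 + 14 + 3 + 9 + 10 + 15 = 84.
Total exposure: 8 weeks.
After the first batch: Gamma(14 + 84, 9 + 8) = Gamma(98, 17).
Total count 71 over total exposure 23 weeks.
After the second batch: Gamma(98 + 71, 17 + 23) = Gamma(169, 40).
Posterior mean = α'/β' = 169/40.

169/40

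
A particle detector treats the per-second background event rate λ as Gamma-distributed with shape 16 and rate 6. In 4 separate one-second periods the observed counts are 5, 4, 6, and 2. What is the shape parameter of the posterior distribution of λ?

Total count: 5 + 4 + 6 + 2 = 17.
Total exposure: 4 seconds.
Conjugate update: add total count to the shape and total exposure to the rate, giving Gamma(33, 10).

33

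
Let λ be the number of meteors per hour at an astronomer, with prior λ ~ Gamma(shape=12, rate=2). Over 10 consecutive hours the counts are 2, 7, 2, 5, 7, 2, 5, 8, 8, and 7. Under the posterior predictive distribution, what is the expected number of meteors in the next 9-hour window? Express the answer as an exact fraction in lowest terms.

195/4

Total count: 2 + 7 + 2 + 5 + 7 + 2 + 5 + 8 + 8 + 7 = 53.
Total exposure: 10 hours.
The Gamma prior is conjugate for the Poisson rate, so λ | data ~ Gamma(12+53, 2+10) = Gamma(65, 12).
Predictive mean over a 9-hour window = T·E[λ|data] = 9·65/12 = 195/4.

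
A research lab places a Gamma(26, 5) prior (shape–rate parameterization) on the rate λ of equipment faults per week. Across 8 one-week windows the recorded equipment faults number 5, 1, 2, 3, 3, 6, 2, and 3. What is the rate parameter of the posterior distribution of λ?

Total count: 5 + 1 + 2 + 3 + 3 + 6 + 2 + 3 = 25.
Total exposure: 8 weeks.
Posterior: α' = 26 + 25 = 51, β' = 5 + 8 = 13.

13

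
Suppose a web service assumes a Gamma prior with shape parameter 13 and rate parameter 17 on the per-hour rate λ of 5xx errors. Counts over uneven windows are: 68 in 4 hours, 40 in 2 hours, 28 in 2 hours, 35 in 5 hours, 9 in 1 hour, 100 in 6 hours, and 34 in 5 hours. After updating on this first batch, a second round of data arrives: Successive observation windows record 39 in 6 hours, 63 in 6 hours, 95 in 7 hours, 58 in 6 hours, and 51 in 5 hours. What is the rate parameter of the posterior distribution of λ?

Total count: 68 + 40 + 28 + 35 + 9 + 100 + 34 = 314.
Total exposure: 4 + 2 + 2 + 5 + 1 + 6 + 5 = 25 hours.
After the first batch: Gamma(13 + 314, 17 + 25) = Gamma(327, 42).
Total count: 39 + 63 + 95 + 58 + 51 = 306.
Total exposure: 6 + 6 + 7 + 6 + 5 = 30 hours.
After the second batch: Gamma(327 + 306, 42 + 30) = Gamma(633, 72).

72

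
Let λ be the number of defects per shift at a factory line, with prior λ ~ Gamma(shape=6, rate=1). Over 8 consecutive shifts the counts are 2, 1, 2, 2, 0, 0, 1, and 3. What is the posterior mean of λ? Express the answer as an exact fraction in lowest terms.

17/9

Total count: 2 + 1 + 2 + 2 + 0 + 0 + 1 + 3 = 11.
Total exposure: 8 shifts.
By Gamma–Poisson conjugacy, the posterior is Gamma(α + Σx, β + Σt) = Gamma(6 + 11, 1 + 8) = Gamma(17, 9).
Posterior mean = α'/β' = 17/9.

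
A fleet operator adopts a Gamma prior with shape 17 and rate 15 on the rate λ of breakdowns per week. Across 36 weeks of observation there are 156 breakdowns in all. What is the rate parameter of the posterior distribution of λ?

Total count 156 over total exposure 36 weeks.
By Gamma–Poisson conjugacy, the posterior is Gamma(α + Σx, β + Σt) = Gamma(17 + 156, 15 + 36) = Gamma(173, 51).

51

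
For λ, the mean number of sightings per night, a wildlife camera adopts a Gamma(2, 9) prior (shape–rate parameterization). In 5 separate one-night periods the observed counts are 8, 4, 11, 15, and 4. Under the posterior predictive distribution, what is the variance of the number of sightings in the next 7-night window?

Total count: 8 + 4 + 11 + 15 + 4 = 42.
Total exposure: 5 nights.
The Gamma prior is conjugate for the Poisson rate, so λ | data ~ Gamma(2+42, 9+5) = Gamma(44, 14).
The posterior predictive for a window of length T is Negative Binomial with variance T·α'·(β'+T)/β'² = 7·44·21/196 = 33.

33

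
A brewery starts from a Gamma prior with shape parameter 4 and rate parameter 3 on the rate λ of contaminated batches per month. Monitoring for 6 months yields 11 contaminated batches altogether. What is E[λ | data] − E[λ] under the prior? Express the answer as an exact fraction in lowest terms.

Total count 11 over total exposure 6 months.
The Gamma prior is conjugate for the Poisson rate, so λ | data ~ Gamma(4+11, 3+6) = Gamma(15, 9).
Posterior mean = 15/9 = 5/3; prior mean = 4/3 = 4/3. Difference = 5/3 − 4/3 = 1/3.

1/3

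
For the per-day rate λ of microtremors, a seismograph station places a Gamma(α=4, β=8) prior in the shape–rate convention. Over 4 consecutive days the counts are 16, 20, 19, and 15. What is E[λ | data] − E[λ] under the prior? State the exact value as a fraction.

17/3

Total count: 16 + 20 + 19 + 15 = 70.
Total exposure: 4 days.
Conjugate update: add total count to the shape and total exposure to the rate, giving Gamma(74, 12).
Posterior mean = 74/12 = 37/6; prior mean = 4/8 = 1/2. Difference = 37/6 − 1/2 = 17/3.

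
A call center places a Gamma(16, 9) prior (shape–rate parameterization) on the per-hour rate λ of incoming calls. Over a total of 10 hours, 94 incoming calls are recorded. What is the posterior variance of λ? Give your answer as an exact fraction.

Total count 94 over total exposure 10 hours.
Conjugate update: add total count to the shape and total exposure to the rate, giving Gamma(110, 19).
Posterior variance = α'/β'² = 110/361.

110/361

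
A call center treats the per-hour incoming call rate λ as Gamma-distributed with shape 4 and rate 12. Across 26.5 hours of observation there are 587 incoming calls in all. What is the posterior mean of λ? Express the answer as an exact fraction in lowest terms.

1182/77

Total count 587 over total exposure 26.5 hours.
Gamma(α, β) with Poisson data over total exposure Σt gives posterior Gamma(α+Σx, β+Σt) = Gamma(591, 77/2).
Posterior mean = α'/β' = 591/(77/2) = 1182/77.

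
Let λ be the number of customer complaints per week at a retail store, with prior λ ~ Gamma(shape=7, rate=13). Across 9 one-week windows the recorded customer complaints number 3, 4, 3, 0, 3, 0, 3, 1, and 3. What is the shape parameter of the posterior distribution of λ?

27

Total count: 3 + 4 + 3 + 0 + 3 + 0 + 3 + 1 + 3 = 20.
Total exposure: 9 weeks.
Posterior: α' = 7 + 20 = 27, β' = 13 + 9 = 22.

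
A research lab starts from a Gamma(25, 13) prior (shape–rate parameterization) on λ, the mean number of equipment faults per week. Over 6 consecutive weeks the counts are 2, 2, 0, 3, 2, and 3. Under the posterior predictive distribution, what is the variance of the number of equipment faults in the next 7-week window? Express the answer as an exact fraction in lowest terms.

Total count: 2 + 2 + 0 + 3 + 2 + 3 = 12.
Total exposure: 6 weeks.
Conjugate update: add total count to the shape and total exposure to the rate, giving Gamma(37, 19).
The posterior predictive for a window of length T is Negative Binomial with variance T·α'·(β'+T)/β'² = 7·37·26/361 = 6734/361.

6734/361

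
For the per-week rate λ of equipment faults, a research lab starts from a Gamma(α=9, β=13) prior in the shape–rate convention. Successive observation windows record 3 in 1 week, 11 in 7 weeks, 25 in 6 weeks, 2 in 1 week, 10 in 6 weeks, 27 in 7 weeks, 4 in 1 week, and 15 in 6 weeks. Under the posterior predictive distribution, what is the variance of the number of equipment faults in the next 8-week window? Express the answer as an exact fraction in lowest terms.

Total count: 3 + 11 + 25 + 2 + 10 + 27 + 4 + 15 = 97.
Total exposure: 1 + 7 + 6 + 1 + 6 + 7 + 1 + 6 = 35 weeks.
Conjugate update: add total count to the shape and total exposure to the rate, giving Gamma(106, 48).
The posterior predictive for a window of length T is Negative Binomial with variance T·α'·(β'+T)/β'² = 8·106·56/2304 = 371/18.

371/18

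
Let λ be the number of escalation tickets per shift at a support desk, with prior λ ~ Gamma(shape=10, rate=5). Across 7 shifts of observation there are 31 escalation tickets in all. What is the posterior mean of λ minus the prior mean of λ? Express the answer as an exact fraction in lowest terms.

Total count 31 over total exposure 7 shifts.
Posterior: α' = 10 + 31 = 41, β' = 5 + 7 = 12.
Posterior mean = 41/12 = 41/12; prior mean = 10/5 = 2. Difference = 41/12 − 2 = 17/12.

17/12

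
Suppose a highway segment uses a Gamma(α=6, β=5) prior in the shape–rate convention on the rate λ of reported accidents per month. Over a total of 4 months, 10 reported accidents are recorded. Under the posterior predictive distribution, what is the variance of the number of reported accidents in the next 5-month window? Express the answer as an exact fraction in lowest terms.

1120/81

Total count 10 over total exposure 4 months.
Posterior: α' = 6 + 10 = 16, β' = 5 + 4 = 9.
The posterior predictive for a window of length T is Negative Binomial with variance T·α'·(β'+T)/β'² = 5·16·14/81 = 1120/81.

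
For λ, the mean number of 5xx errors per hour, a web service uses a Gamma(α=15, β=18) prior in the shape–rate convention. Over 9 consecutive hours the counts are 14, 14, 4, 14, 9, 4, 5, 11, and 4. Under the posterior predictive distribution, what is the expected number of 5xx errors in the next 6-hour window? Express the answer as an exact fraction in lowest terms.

Total count: 14 + 14 + 4 + 14 + 9 + 4 + 5 + 11 + 4 = 79.
Total exposure: 9 hours.
The Gamma prior is conjugate for the Poisson rate, so λ | data ~ Gamma(15+79, 18+9) = Gamma(94, 27).
Predictive mean over a 6-hour window = T·E[λ|data] = 6·94/27 = 188/9.

188/9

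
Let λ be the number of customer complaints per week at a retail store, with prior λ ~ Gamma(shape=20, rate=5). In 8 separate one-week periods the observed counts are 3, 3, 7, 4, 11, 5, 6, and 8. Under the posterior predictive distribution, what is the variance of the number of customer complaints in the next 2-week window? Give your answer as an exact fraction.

2010/169

Total count: 3 + 3 + 7 + 4 + 11 + 5 + 6 + 8 = 47.
Total exposure: 8 weeks.
By Gamma–Poisson conjugacy, the posterior is Gamma(α + Σx, β + Σt) = Gamma(20 + 47, 5 + 8) = Gamma(67, 13).
The posterior predictive for a window of length T is Negative Binomial with variance T·α'·(β'+T)/β'² = 2·67·15/169 = 2010/169.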